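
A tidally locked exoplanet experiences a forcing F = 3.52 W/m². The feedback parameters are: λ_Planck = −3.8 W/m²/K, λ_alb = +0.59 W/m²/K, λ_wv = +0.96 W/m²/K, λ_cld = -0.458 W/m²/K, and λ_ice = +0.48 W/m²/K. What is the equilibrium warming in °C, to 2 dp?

1.58 °C

Net feedback parameter λ = (−3.8) + (+0.59) + (+0.96) + (-0.458) + (+0.48) = -2.228 W/m²/K.
ΔT = −F/λ = −3.52/(-2.228) = 1.58 °C.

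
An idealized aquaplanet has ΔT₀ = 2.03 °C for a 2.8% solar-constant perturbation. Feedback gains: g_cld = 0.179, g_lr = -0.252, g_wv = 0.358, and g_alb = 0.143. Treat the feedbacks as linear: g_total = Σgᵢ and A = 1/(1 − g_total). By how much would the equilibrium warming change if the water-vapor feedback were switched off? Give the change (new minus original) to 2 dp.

-1.37 °C

Original: g = 0.428, ΔT = 2.03/(1−0.428) = 3.5490 °C.
Without water-vapor: g' = 0.07, ΔT' = 2.03/(1−0.07) = 2.1828 °C.
Change = 2.1828 − 3.5490 = -1.37 °C.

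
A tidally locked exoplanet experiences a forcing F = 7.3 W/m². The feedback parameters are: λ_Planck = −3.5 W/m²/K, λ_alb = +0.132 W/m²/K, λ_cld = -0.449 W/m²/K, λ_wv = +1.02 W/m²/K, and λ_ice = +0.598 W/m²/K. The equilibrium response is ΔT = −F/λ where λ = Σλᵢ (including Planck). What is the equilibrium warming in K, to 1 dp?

Net feedback parameter λ = (−3.5) + (+0.132) + (-0.449) + (+1.02) + (+0.598) = -2.199 W/m²/K.
ΔT = −F/λ = −7.3/(-2.199) = 3.3 K.

3.3 K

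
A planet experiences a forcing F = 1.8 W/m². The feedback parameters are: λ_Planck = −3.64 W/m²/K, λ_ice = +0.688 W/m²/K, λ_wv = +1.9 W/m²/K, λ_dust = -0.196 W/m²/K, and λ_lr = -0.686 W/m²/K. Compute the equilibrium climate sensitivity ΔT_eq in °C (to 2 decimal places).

0.93 °C

Net feedback parameter λ = (−3.64) + (+0.688) + (+1.9) + (-0.196) + (-0.686) = -1.934 W/m²/K.
ΔT = −F/λ = −1.8/(-1.934) = 0.93 °C.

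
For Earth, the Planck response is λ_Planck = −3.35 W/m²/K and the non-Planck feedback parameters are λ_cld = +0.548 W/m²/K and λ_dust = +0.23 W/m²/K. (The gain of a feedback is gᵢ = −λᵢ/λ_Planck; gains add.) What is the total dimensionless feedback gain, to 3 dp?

0.232

Convert to gains: g_cld = 0.548/3.35 = 0.1636; g_dust = 0.23/3.35 = 0.06866.
Total gain g = 0.23226.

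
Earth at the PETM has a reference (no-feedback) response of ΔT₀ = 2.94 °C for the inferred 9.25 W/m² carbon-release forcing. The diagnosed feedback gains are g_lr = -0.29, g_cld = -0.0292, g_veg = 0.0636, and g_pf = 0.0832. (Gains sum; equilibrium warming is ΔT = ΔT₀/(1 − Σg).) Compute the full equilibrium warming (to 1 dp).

2.5 °C

Total gain g = -0.29 − 0.0292 + 0.0636 + 0.0832 = -0.1724.
Amplification A = 1/(1 + 0.1724) = 0.853.
ΔT = 2.94 × 0.853 = 2.5 °C.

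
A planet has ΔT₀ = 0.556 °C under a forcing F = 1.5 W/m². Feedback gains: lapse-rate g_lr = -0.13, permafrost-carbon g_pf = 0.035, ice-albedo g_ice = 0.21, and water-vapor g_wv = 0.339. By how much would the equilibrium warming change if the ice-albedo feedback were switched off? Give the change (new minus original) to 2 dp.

Original: g = 0.454, ΔT = 0.556/(1−0.454) = 1.0183 °C.
Without ice-albedo: g' = 0.244, ΔT' = 0.556/(1−0.244) = 0.7354 °C.
Change = 0.7354 − 1.0183 = -0.28 °C.

-0.28 °C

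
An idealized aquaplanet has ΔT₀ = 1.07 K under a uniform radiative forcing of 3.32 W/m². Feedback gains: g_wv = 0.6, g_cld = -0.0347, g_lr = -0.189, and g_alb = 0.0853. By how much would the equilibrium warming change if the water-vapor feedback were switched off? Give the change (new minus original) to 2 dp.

Original: g = 0.4616, ΔT = 1.07/(1−0.4616) = 1.9874 K.
Without water-vapor: g' = -0.1384, ΔT' = 1.07/(1+0.1384) = 0.9399 K.
Change = 0.9399 − 1.9874 = -1.05 K.

-1.05 K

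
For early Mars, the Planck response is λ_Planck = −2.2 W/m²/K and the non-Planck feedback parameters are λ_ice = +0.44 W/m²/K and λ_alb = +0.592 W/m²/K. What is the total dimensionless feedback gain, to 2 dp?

Convert to gains: g_ice = 0.44/2.2 = 0.2; g_alb = 0.592/2.2 = 0.2691.
Total gain g = 0.4691.

0.47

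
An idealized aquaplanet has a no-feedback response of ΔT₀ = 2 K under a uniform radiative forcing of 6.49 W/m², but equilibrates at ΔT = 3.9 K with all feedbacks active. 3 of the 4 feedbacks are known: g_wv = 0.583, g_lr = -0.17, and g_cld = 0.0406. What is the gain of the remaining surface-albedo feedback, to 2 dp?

Amplification A = ΔT/ΔT₀ = 3.9/2 = 1.95.
Total gain g = 1 − 1/A = 1 − 1/1.95 = 0.4872.
Known gains sum to 0.583 − 0.17 + 0.0406 = 0.4536.
g_alb = 0.4872 − 0.4536 = 0.03.

0.03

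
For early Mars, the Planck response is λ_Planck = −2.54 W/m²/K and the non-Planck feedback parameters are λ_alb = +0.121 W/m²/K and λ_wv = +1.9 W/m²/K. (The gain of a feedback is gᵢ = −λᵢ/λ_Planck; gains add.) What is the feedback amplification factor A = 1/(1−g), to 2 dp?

Convert to gains: g_alb = 0.121/2.54 = 0.04764; g_wv = 1.9/2.54 = 0.748.
Total gain g = 0.79564.
A = 1/(1 − 0.79564) = 4.89.

4.89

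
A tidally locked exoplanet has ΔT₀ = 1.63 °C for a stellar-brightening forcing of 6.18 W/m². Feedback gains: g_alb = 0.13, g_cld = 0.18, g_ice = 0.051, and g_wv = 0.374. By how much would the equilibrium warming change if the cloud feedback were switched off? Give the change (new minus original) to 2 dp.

Original: g = 0.735, ΔT = 1.63/(1−0.735) = 6.1509 °C.
Without cloud: g' = 0.555, ΔT' = 1.63/(1−0.555) = 3.6629 °C.
Change = 3.6629 − 6.1509 = -2.49 °C.

-2.49 °C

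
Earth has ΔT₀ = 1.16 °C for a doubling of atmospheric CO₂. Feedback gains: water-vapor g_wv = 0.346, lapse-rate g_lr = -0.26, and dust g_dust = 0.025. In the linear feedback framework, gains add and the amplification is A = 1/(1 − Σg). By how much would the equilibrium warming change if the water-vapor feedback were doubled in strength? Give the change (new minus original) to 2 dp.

0.83 °C

Original: g = 0.111, ΔT = 1.16/(1−0.111) = 1.3048 °C.
With doubled water-vapor: g' = 0.457, ΔT' = 1.16/(1−0.457) = 2.1363 °C.
Change = 2.1363 − 1.3048 = 0.83 °C.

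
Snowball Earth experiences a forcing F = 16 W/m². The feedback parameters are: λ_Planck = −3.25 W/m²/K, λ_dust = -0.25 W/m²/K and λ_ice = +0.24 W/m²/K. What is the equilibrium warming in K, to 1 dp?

4.9 K

Net feedback parameter λ = (−3.25) + (-0.25) + (+0.24) = -3.26 W/m²/K.
ΔT = −F/λ = −16/(-3.26) = 4.9 K.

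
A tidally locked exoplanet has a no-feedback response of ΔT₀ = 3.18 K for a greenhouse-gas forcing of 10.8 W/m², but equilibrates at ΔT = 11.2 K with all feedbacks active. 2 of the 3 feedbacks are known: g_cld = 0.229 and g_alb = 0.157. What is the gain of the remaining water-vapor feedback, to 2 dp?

0.33

Amplification A = ΔT/ΔT₀ = 11.2/3.18 = 3.522.
Total gain g = 1 − 1/A = 1 − 1/3.522 = 0.7161.
Known gains sum to 0.229 + 0.157 = 0.386.
g_wv = 0.7161 − 0.386 = 0.33.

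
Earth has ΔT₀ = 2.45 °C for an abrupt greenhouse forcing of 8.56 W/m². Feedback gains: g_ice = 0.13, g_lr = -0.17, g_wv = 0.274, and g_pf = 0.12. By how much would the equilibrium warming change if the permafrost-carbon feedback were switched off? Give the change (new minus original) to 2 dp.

-0.59 °C

Original: g = 0.354, ΔT = 2.45/(1−0.354) = 3.7926 °C.
Without permafrost-carbon: g' = 0.234, ΔT' = 2.45/(1−0.234) = 3.1984 °C.
Change = 3.1984 − 3.7926 = -0.59 °C.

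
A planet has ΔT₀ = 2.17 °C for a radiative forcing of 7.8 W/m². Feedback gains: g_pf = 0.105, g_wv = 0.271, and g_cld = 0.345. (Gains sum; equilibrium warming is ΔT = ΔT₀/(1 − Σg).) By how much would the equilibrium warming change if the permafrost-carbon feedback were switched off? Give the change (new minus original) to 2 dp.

-2.13 °C

Original: g = 0.721, ΔT = 2.17/(1−0.721) = 7.7778 °C.
Without permafrost-carbon: g' = 0.616, ΔT' = 2.17/(1−0.616) = 5.6510 °C.
Change = 5.6510 − 7.7778 = -2.13 °C.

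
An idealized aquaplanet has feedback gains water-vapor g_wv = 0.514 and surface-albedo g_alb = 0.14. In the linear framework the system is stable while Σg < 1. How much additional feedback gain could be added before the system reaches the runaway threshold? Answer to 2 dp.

Current total gain = 0.514 + 0.14 = 0.654.
Margin to runaway = 1 − 0.654 = 0.35.

0.35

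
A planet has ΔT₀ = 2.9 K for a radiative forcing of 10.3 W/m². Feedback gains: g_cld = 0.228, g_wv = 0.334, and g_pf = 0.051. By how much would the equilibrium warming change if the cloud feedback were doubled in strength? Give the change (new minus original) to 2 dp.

Original: g = 0.613, ΔT = 2.9/(1−0.613) = 7.4935 K.
With doubled cloud: g' = 0.841, ΔT' = 2.9/(1−0.841) = 18.2390 K.
Change = 18.2390 − 7.4935 = 10.75 K.

10.75 K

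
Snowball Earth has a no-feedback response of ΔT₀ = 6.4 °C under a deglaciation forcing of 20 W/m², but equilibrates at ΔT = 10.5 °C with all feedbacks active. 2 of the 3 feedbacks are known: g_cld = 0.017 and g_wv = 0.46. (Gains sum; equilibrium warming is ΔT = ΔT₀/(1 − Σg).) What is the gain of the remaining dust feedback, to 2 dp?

Amplification A = ΔT/ΔT₀ = 10.5/6.4 = 1.641.
Total gain g = 1 − 1/A = 1 − 1/1.641 = 0.3906.
Known gains sum to 0.017 + 0.46 = 0.477.
g_dust = 0.3906 − 0.477 = -0.09.

-0.09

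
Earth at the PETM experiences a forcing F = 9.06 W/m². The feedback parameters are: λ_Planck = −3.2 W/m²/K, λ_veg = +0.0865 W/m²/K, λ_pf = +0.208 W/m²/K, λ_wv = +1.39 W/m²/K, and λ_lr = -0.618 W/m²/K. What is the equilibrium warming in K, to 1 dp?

4.2 K

Net feedback parameter λ = (−3.2) + (+0.0865) + (+0.208) + (+1.39) + (-0.618) = -2.1335 W/m²/K.
ΔT = −F/λ = −9.06/(-2.1335) = 4.2 K.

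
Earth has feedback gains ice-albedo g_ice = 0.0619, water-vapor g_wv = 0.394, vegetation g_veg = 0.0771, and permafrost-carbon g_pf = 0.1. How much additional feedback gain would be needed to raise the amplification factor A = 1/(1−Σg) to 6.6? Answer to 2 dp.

Current total gain = 0.633.
Target gain for A = 6.6: g* = 1 − 1/6.6 = 0.8485.
Additional gain needed = 0.8485 − 0.633 = 0.22.

0.22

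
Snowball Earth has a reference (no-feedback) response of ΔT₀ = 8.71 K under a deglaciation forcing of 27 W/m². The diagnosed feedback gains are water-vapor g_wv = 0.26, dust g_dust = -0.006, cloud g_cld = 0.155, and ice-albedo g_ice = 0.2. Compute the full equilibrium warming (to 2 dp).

Total gain g = 0.26 − 0.006 + 0.155 + 0.2 = 0.609.
Amplification A = 1/(1 − 0.609) = 2.558.
ΔT = 8.71 × 2.558 = 22.28 K.

22.28 K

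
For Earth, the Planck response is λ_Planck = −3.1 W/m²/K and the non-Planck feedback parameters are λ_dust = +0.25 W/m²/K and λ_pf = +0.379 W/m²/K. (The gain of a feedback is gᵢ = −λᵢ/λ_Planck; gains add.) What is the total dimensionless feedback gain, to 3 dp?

Convert to gains: g_dust = 0.25/3.1 = 0.08065; g_pf = 0.379/3.1 = 0.1223.
Total gain g = 0.20295.

0.203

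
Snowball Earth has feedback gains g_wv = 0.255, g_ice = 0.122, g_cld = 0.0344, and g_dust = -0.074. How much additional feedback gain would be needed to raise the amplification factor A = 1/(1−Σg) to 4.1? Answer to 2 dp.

Current total gain = 0.3374.
Target gain for A = 4.1: g* = 1 − 1/4.1 = 0.7561.
Additional gain needed = 0.7561 − 0.3374 = 0.42.

0.42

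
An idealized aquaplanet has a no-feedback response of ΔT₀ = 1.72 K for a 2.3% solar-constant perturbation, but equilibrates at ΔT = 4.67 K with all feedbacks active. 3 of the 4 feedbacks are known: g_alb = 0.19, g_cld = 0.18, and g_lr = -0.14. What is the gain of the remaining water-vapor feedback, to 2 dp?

0.40

Amplification A = ΔT/ΔT₀ = 4.67/1.72 = 2.715.
Total gain g = 1 − 1/A = 1 − 1/2.715 = 0.6317.
Known gains sum to 0.19 + 0.18 − 0.14 = 0.23.
g_wv = 0.6317 − 0.23 = 0.40.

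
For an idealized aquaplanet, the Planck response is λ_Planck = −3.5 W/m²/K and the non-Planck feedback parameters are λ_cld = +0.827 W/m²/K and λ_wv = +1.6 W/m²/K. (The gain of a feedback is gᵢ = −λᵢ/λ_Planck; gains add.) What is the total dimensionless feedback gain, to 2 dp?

0.69

Convert to gains: g_cld = 0.827/3.5 = 0.2363; g_wv = 1.6/3.5 = 0.4571.
Total gain g = 0.6934.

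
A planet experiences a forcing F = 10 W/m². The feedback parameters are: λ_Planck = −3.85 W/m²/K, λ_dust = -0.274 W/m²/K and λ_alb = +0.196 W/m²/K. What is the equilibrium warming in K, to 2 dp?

2.55 K

Net feedback parameter λ = (−3.85) + (-0.274) + (+0.196) = -3.928 W/m²/K.
ΔT = −F/λ = −10/(-3.928) = 2.55 K.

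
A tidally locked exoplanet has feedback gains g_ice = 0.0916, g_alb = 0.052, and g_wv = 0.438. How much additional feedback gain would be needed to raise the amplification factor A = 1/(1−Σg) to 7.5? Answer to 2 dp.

Current total gain = 0.5816.
Target gain for A = 7.5: g* = 1 − 1/7.5 = 0.8667.
Additional gain needed = 0.8667 − 0.5816 = 0.29.

0.29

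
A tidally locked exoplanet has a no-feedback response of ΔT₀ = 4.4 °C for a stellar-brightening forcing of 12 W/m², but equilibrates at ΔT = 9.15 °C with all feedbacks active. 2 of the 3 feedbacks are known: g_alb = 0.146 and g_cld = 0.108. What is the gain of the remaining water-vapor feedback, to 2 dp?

0.27

Amplification A = ΔT/ΔT₀ = 9.15/4.4 = 2.08.
Total gain g = 1 − 1/A = 1 − 1/2.08 = 0.5192.
Known gains sum to 0.146 + 0.108 = 0.254.
g_wv = 0.5192 − 0.254 = 0.27.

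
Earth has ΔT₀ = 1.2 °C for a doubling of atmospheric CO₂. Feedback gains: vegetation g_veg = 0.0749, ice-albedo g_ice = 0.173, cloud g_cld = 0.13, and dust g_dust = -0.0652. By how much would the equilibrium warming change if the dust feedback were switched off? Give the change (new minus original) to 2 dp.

Original: g = 0.3127, ΔT = 1.2/(1−0.3127) = 1.7460 °C.
Without dust: g' = 0.3779, ΔT' = 1.2/(1−0.3779) = 1.9290 °C.
Change = 1.9290 − 1.7460 = 0.18 °C.

0.18 °C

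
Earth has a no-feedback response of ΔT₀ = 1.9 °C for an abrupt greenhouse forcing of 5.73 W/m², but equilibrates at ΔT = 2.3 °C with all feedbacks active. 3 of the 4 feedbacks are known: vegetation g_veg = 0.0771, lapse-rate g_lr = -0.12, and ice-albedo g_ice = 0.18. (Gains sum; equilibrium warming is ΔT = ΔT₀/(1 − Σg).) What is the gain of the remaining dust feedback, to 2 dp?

0.04

Amplification A = ΔT/ΔT₀ = 2.3/1.9 = 1.211.
Total gain g = 1 − 1/A = 1 − 1/1.211 = 0.1742.
Known gains sum to 0.0771 − 0.12 + 0.18 = 0.1371.
g_dust = 0.1742 − 0.1371 = 0.04.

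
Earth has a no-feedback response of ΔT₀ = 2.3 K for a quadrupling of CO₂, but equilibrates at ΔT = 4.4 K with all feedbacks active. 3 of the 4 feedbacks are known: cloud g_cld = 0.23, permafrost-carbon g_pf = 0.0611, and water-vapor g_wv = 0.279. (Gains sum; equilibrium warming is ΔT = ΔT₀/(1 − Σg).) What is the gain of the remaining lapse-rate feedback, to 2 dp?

Amplification A = ΔT/ΔT₀ = 4.4/2.3 = 1.913.
Total gain g = 1 − 1/A = 1 − 1/1.913 = 0.4773.
Known gains sum to 0.23 + 0.0611 + 0.279 = 0.5701.
g_lr = 0.4773 − 0.5701 = -0.09.

-0.09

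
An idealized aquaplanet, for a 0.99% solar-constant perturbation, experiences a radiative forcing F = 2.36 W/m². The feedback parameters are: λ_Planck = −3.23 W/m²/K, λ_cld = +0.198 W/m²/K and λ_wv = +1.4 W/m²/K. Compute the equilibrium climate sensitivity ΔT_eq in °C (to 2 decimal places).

1.45 °C

Net feedback parameter λ = (−3.23) + (+0.198) + (+1.4) = -1.632 W/m²/K.
ΔT = −F/λ = −2.36/(-1.632) = 1.45 °C.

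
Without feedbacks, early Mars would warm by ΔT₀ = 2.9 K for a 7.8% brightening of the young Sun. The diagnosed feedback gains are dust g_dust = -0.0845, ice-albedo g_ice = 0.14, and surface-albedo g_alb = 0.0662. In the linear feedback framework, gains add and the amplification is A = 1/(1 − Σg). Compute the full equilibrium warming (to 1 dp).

3.3 K

Total gain g = -0.0845 + 0.14 + 0.0662 = 0.1217.
Amplification A = 1/(1 − 0.1217) = 1.139.
ΔT = 2.9 × 1.139 = 3.3 K.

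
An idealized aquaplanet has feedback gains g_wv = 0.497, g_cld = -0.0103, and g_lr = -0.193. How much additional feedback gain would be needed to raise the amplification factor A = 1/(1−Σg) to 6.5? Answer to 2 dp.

0.55

Current total gain = 0.2937.
Target gain for A = 6.5: g* = 1 − 1/6.5 = 0.8462.
Additional gain needed = 0.8462 − 0.2937 = 0.55.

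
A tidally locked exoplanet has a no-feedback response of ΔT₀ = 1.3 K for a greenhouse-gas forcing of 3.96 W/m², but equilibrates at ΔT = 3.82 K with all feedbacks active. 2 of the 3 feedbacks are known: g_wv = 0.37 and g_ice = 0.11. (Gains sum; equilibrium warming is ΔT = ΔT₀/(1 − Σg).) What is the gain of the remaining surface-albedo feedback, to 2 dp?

Amplification A = ΔT/ΔT₀ = 3.82/1.3 = 2.938.
Total gain g = 1 − 1/A = 1 − 1/2.938 = 0.6596.
Known gains sum to 0.37 + 0.11 = 0.48.
g_alb = 0.6596 − 0.48 = 0.18.

0.18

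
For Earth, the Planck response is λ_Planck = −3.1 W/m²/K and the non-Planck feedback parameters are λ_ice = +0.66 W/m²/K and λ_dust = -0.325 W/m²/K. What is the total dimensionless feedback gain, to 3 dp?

Convert to gains: g_ice = 0.66/3.1 = 0.2129; g_dust = -0.325/3.1 = -0.1048.
Total gain g = 0.1081.

0.108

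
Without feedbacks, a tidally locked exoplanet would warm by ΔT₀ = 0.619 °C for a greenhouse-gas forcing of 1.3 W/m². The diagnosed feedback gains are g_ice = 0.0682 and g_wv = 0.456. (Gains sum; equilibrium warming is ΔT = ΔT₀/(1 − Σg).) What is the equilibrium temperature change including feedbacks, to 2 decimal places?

Total gain g = 0.0682 + 0.456 = 0.5242.
Amplification A = 1/(1 − 0.5242) = 2.102.
ΔT = 0.619 × 2.102 = 1.30 °C.

1.30 °C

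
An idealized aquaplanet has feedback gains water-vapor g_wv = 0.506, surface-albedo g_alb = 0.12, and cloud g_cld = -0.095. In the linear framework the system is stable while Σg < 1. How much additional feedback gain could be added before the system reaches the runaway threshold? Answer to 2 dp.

Current total gain = 0.506 + 0.12 − 0.095 = 0.531.
Margin to runaway = 1 − 0.531 = 0.47.

0.47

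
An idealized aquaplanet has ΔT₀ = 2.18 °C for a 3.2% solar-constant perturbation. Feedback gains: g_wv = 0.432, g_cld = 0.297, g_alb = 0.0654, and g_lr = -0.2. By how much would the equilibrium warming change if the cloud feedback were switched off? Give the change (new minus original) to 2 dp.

Original: g = 0.5944, ΔT = 2.18/(1−0.5944) = 5.3748 °C.
Without cloud: g' = 0.2974, ΔT' = 2.18/(1−0.2974) = 3.1028 °C.
Change = 3.1028 − 5.3748 = -2.27 °C.

-2.27 °C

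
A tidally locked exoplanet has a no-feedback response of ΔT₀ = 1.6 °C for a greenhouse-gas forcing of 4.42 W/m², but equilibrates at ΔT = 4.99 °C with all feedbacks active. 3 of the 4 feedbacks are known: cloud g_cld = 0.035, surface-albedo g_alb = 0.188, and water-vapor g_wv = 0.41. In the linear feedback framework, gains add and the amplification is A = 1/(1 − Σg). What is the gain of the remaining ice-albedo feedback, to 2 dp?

0.05

Amplification A = ΔT/ΔT₀ = 4.99/1.6 = 3.119.
Total gain g = 1 − 1/A = 1 − 1/3.119 = 0.6794.
Known gains sum to 0.035 + 0.188 + 0.41 = 0.633.
g_ice = 0.6794 − 0.633 = 0.05.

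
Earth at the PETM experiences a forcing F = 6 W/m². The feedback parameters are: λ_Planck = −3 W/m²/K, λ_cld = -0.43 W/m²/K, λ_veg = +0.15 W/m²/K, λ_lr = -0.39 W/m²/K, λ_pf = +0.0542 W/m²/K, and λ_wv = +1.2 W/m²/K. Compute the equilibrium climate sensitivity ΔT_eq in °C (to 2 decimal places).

2.48 °C

Net feedback parameter λ = (−3) + (-0.43) + (+0.15) + (-0.39) + (+0.0542) + (+1.2) = -2.4158 W/m²/K.
ΔT = −F/λ = −6/(-2.4158) = 2.48 °C.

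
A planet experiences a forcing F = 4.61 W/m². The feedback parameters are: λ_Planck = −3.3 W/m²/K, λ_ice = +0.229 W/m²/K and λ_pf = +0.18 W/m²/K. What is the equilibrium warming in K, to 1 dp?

Net feedback parameter λ = (−3.3) + (+0.229) + (+0.18) = -2.891 W/m²/K.
ΔT = −F/λ = −4.61/(-2.891) = 1.6 K.

1.6 K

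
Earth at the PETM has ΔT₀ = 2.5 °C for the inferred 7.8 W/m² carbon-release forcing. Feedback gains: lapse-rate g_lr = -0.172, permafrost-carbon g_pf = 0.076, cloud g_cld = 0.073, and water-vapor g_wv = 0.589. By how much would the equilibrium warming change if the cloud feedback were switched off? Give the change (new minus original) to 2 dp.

Original: g = 0.566, ΔT = 2.5/(1−0.566) = 5.7604 °C.
Without cloud: g' = 0.493, ΔT' = 2.5/(1−0.493) = 4.9310 °C.
Change = 4.9310 − 5.7604 = -0.83 °C.

-0.83 °C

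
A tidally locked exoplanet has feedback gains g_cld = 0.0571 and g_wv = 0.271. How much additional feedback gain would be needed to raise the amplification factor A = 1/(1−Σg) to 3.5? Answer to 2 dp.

Current total gain = 0.3281.
Target gain for A = 3.5: g* = 1 − 1/3.5 = 0.7143.
Additional gain needed = 0.7143 − 0.3281 = 0.39.

0.39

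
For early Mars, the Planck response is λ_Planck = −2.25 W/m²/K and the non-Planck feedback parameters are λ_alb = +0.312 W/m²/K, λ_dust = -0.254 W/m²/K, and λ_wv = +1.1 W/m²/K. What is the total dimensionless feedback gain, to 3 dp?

Convert to gains: g_alb = 0.312/2.25 = 0.1387; g_dust = -0.254/2.25 = -0.1129; g_wv = 1.1/2.25 = 0.4889.
Total gain g = 0.5147.

0.515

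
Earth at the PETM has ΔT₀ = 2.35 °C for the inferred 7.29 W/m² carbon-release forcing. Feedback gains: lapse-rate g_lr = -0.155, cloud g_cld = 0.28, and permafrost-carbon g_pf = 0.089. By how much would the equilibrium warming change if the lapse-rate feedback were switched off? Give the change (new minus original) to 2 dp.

Original: g = 0.214, ΔT = 2.35/(1−0.214) = 2.9898 °C.
Without lapse-rate: g' = 0.369, ΔT' = 2.35/(1−0.369) = 3.7242 °C.
Change = 3.7242 − 2.9898 = 0.73 °C.

0.73 °C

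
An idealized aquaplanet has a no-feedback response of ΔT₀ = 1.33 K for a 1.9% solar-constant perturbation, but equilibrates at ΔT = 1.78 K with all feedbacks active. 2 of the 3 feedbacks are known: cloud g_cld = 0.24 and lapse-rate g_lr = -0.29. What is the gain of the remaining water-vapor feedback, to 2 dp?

Amplification A = ΔT/ΔT₀ = 1.78/1.33 = 1.338.
Total gain g = 1 − 1/A = 1 − 1/1.338 = 0.2526.
Known gains sum to 0.24 − 0.29 = -0.05.
g_wv = 0.2526 + 0.05 = 0.30.

0.30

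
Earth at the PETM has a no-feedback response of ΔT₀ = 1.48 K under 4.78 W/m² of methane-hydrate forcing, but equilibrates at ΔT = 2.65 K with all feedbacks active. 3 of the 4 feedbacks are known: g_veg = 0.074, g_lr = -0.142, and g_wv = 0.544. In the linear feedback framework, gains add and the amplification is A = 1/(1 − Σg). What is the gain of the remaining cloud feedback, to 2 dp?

Amplification A = ΔT/ΔT₀ = 2.65/1.48 = 1.791.
Total gain g = 1 − 1/A = 1 − 1/1.791 = 0.4417.
Known gains sum to 0.074 − 0.142 + 0.544 = 0.476.
g_cld = 0.4417 − 0.476 = -0.03.

-0.03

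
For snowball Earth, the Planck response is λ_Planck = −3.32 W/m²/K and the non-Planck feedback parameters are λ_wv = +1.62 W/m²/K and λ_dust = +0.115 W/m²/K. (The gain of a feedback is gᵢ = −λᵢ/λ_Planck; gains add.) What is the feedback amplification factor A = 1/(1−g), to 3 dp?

Convert to gains: g_wv = 1.62/3.32 = 0.488; g_dust = 0.115/3.32 = 0.03464.
Total gain g = 0.52264.
A = 1/(1 − 0.52264) = 2.095.

2.095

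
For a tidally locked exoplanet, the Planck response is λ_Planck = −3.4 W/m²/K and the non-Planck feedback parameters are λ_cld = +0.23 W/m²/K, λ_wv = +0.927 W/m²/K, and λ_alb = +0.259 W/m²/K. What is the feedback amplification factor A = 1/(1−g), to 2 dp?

1.71

Convert to gains: g_cld = 0.23/3.4 = 0.06765; g_wv = 0.927/3.4 = 0.2726; g_alb = 0.259/3.4 = 0.07618.
Total gain g = 0.41643.
A = 1/(1 − 0.41643) = 1.71.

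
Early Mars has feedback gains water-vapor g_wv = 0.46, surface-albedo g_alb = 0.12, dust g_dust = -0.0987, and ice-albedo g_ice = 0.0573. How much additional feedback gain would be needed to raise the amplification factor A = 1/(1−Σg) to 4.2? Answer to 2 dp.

Current total gain = 0.5386.
Target gain for A = 4.2: g* = 1 − 1/4.2 = 0.7619.
Additional gain needed = 0.7619 − 0.5386 = 0.22.

0.22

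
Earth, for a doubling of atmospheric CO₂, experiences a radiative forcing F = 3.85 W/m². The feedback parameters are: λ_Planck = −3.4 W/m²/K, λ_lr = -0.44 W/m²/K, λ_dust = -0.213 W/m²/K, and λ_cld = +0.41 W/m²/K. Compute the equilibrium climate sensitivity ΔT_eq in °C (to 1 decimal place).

1.1 °C

Net feedback parameter λ = (−3.4) + (-0.44) + (-0.213) + (+0.41) = -3.643 W/m²/K.
ΔT = −F/λ = −3.85/(-3.643) = 1.1 °C.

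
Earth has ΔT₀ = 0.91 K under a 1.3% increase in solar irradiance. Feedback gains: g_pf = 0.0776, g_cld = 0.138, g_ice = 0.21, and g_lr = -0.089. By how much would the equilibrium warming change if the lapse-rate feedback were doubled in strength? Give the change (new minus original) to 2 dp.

-0.16 K

Original: g = 0.3366, ΔT = 0.91/(1−0.3366) = 1.3717 K.
With doubled lapse-rate: g' = 0.2476, ΔT' = 0.91/(1−0.2476) = 1.2095 K.
Change = 1.2095 − 1.3717 = -0.16 K.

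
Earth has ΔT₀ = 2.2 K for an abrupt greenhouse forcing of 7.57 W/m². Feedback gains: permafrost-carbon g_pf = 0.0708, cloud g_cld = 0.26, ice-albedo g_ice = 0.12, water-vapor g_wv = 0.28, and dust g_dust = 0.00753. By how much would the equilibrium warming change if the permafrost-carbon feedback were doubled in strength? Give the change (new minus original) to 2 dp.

Original: g = 0.73833, ΔT = 2.2/(1−0.73833) = 8.4075 K.
With doubled permafrost-carbon: g' = 0.80913, ΔT' = 2.2/(1−0.80913) = 11.5262 K.
Change = 11.5262 − 8.4075 = 3.12 K.

3.12 K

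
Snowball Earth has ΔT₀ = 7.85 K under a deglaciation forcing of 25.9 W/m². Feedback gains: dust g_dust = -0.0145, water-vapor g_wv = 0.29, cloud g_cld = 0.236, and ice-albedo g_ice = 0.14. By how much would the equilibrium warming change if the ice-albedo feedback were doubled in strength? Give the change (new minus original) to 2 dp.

15.12 K

Original: g = 0.6515, ΔT = 7.85/(1−0.6515) = 22.5251 K.
With doubled ice-albedo: g' = 0.7915, ΔT' = 7.85/(1−0.7915) = 37.6499 K.
Change = 37.6499 − 22.5251 = 15.12 K.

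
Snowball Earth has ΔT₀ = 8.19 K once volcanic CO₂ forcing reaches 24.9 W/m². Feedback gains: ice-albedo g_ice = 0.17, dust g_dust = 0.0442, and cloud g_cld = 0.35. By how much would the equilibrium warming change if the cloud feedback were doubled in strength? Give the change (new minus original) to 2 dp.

Original: g = 0.5642, ΔT = 8.19/(1−0.5642) = 18.7930 K.
With doubled cloud: g' = 0.9142, ΔT' = 8.19/(1−0.9142) = 95.4545 K.
Change = 95.4545 − 18.7930 = 76.66 K.

76.66 K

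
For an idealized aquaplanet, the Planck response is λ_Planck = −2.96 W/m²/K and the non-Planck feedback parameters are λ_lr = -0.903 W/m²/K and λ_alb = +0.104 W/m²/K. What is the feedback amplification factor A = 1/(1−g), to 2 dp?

0.79

Convert to gains: g_lr = -0.903/2.96 = -0.3051; g_alb = 0.104/2.96 = 0.03514.
Total gain g = -0.26996.
A = 1/(1 + 0.26996) = 0.79.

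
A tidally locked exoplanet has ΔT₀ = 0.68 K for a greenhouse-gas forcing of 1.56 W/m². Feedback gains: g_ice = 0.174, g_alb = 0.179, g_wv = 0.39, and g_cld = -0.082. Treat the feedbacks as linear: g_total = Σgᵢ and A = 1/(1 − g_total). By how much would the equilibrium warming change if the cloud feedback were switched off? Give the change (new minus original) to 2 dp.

Original: g = 0.661, ΔT = 0.68/(1−0.661) = 2.0059 K.
Without cloud: g' = 0.743, ΔT' = 0.68/(1−0.743) = 2.6459 K.
Change = 2.6459 − 2.0059 = 0.64 K.

0.64 K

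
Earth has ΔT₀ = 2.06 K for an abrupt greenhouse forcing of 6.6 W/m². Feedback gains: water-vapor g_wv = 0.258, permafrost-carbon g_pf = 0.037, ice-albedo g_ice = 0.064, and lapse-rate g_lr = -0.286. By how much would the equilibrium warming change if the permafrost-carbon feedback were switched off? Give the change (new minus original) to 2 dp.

-0.09 K

Original: g = 0.073, ΔT = 2.06/(1−0.073) = 2.2222 K.
Without permafrost-carbon: g' = 0.036, ΔT' = 2.06/(1−0.036) = 2.1369 K.
Change = 2.1369 − 2.2222 = -0.09 K.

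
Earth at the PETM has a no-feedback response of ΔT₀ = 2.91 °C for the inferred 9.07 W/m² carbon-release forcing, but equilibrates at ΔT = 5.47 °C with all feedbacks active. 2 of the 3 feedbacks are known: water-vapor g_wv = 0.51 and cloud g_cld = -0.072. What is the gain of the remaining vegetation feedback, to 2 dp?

Amplification A = ΔT/ΔT₀ = 5.47/2.91 = 1.88.
Total gain g = 1 − 1/A = 1 − 1/1.88 = 0.4681.
Known gains sum to 0.51 − 0.072 = 0.438.
g_veg = 0.4681 − 0.438 = 0.03.

0.03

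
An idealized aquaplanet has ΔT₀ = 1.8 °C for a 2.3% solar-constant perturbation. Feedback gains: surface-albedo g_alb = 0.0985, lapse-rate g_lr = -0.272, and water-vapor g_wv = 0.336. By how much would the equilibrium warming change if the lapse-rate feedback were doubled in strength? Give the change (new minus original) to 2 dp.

Original: g = 0.1625, ΔT = 1.8/(1−0.1625) = 2.1493 °C.
With doubled lapse-rate: g' = -0.1095, ΔT' = 1.8/(1+0.1095) = 1.6224 °C.
Change = 1.6224 − 2.1493 = -0.53 °C.

-0.53 °C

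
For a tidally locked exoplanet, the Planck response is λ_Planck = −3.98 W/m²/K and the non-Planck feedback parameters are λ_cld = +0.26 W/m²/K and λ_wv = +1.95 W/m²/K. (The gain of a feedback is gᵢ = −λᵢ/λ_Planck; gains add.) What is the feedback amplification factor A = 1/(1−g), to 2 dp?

Convert to gains: g_cld = 0.26/3.98 = 0.06533; g_wv = 1.95/3.98 = 0.4899.
Total gain g = 0.55523.
A = 1/(1 − 0.55523) = 2.25.

2.25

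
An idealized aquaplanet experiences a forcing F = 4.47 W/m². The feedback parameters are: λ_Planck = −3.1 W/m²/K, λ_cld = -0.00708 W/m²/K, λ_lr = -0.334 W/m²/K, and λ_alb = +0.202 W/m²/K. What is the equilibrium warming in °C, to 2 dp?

Net feedback parameter λ = (−3.1) + (-0.00708) + (-0.334) + (+0.202) = -3.23908 W/m²/K.
ΔT = −F/λ = −4.47/(-3.23908) = 1.38 °C.

1.38 °C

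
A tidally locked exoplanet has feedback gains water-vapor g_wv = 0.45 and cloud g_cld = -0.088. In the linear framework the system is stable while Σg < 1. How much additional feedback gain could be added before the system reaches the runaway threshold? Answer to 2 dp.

Current total gain = 0.45 − 0.088 = 0.362.
Margin to runaway = 1 − 0.362 = 0.64.

0.64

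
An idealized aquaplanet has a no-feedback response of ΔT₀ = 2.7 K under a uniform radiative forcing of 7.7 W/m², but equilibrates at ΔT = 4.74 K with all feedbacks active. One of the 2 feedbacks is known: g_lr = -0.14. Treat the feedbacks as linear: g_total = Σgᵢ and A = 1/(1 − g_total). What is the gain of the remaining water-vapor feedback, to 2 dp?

Amplification A = ΔT/ΔT₀ = 4.74/2.7 = 1.756.
Total gain g = 1 − 1/A = 1 − 1/1.756 = 0.4305.
The known gain is -0.14.
g_wv = 0.4305 + 0.14 = 0.57.

0.57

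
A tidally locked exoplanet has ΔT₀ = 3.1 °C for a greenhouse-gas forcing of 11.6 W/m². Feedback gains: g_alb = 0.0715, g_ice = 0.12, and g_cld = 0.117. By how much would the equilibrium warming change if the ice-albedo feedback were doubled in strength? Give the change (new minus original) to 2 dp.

Original: g = 0.3085, ΔT = 3.1/(1−0.3085) = 4.4830 °C.
With doubled ice-albedo: g' = 0.4285, ΔT' = 3.1/(1−0.4285) = 5.4243 °C.
Change = 5.4243 − 4.4830 = 0.94 °C.

0.94 °C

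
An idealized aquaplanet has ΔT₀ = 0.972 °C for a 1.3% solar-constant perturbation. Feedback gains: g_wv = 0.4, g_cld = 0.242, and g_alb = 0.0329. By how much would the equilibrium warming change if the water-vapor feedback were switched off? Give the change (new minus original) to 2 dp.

-1.65 °C

Original: g = 0.6749, ΔT = 0.972/(1−0.6749) = 2.9898 °C.
Without water-vapor: g' = 0.2749, ΔT' = 0.972/(1−0.2749) = 1.3405 °C.
Change = 1.3405 − 2.9898 = -1.65 °C.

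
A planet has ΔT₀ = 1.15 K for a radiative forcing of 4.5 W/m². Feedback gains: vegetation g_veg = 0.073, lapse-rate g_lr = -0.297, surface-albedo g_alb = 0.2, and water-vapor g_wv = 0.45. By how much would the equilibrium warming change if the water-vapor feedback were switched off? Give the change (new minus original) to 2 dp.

-0.88 K

Original: g = 0.426, ΔT = 1.15/(1−0.426) = 2.0035 K.
Without water-vapor: g' = -0.024, ΔT' = 1.15/(1+0.024) = 1.1230 K.
Change = 1.1230 − 2.0035 = -0.88 K.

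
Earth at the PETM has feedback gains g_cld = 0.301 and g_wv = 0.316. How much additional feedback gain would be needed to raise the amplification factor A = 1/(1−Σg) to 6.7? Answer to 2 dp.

0.23

Current total gain = 0.617.
Target gain for A = 6.7: g* = 1 − 1/6.7 = 0.8507.
Additional gain needed = 0.8507 − 0.617 = 0.23.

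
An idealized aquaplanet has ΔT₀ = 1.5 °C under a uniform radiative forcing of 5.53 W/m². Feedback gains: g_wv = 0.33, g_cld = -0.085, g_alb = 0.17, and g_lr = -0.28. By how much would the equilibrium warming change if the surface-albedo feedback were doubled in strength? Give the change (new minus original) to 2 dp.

0.42 °C

Original: g = 0.135, ΔT = 1.5/(1−0.135) = 1.7341 °C.
With doubled surface-albedo: g' = 0.305, ΔT' = 1.5/(1−0.305) = 2.1583 °C.
Change = 2.1583 − 1.7341 = 0.42 °C.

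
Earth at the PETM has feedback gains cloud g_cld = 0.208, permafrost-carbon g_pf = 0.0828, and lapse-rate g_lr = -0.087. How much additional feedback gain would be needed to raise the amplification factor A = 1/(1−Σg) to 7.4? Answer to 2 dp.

Current total gain = 0.2038.
Target gain for A = 7.4: g* = 1 − 1/7.4 = 0.8649.
Additional gain needed = 0.8649 − 0.2038 = 0.66.

0.66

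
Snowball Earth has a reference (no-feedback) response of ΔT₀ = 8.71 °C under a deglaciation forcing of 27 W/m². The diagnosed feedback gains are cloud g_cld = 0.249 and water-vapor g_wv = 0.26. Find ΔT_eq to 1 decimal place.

17.7 °C

Total gain g = 0.249 + 0.26 = 0.509.
Amplification A = 1/(1 − 0.509) = 2.037.
ΔT = 8.71 × 2.037 = 17.7 °C.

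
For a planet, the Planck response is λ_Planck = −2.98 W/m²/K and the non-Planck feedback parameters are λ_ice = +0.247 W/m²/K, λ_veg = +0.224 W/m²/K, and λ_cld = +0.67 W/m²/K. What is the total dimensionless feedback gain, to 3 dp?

Convert to gains: g_ice = 0.247/2.98 = 0.08289; g_veg = 0.224/2.98 = 0.07517; g_cld = 0.67/2.98 = 0.2248.
Total gain g = 0.38286.

0.383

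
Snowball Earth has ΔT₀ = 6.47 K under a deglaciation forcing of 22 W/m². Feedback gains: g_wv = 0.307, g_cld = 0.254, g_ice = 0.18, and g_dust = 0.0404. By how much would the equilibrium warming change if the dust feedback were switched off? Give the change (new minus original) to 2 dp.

Original: g = 0.7814, ΔT = 6.47/(1−0.7814) = 29.5974 K.
Without dust: g' = 0.741, ΔT' = 6.47/(1−0.741) = 24.9807 K.
Change = 24.9807 − 29.5974 = -4.62 K.

-4.62 K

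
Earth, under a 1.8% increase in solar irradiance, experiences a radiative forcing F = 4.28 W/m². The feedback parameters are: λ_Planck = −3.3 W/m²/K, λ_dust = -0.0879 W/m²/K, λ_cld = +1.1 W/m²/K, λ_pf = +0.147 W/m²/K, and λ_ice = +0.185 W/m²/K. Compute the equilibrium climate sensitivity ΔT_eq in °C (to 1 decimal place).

2.2 °C

Net feedback parameter λ = (−3.3) + (-0.0879) + (+1.1) + (+0.147) + (+0.185) = -1.9559 W/m²/K.
ΔT = −F/λ = −4.28/(-1.9559) = 2.2 °C.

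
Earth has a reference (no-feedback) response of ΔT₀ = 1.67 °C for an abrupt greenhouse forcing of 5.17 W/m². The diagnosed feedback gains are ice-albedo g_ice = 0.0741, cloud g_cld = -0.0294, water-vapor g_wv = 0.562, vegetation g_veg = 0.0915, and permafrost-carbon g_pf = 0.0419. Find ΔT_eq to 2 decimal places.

Total gain g = 0.0741 − 0.0294 + 0.562 + 0.0915 + 0.0419 = 0.7401.
Amplification A = 1/(1 − 0.7401) = 3.848.
ΔT = 1.67 × 3.848 = 6.43 °C.

6.43 °C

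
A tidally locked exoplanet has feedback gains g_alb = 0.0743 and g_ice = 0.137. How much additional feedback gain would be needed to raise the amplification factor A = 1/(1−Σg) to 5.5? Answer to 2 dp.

Current total gain = 0.2113.
Target gain for A = 5.5: g* = 1 − 1/5.5 = 0.8182.
Additional gain needed = 0.8182 − 0.2113 = 0.61.

0.61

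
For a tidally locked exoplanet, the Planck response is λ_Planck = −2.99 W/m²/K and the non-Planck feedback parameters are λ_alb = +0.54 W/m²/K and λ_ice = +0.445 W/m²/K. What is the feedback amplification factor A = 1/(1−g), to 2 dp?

1.49

Convert to gains: g_alb = 0.54/2.99 = 0.1806; g_ice = 0.445/2.99 = 0.1488.
Total gain g = 0.3294.
A = 1/(1 − 0.3294) = 1.49.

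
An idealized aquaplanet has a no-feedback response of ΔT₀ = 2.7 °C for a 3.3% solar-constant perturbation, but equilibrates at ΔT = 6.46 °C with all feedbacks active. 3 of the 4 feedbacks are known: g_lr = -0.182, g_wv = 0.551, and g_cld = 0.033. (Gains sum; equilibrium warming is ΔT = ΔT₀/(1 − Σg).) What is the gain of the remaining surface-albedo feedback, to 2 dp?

Amplification A = ΔT/ΔT₀ = 6.46/2.7 = 2.393.
Total gain g = 1 − 1/A = 1 − 1/2.393 = 0.5821.
Known gains sum to -0.182 + 0.551 + 0.033 = 0.402.
g_alb = 0.5821 − 0.402 = 0.18.

0.18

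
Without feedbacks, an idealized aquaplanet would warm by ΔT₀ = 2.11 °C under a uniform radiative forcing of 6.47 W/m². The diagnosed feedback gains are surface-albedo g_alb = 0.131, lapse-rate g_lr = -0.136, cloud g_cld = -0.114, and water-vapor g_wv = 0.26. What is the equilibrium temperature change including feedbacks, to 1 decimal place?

2.5 °C

Total gain g = 0.131 − 0.136 − 0.114 + 0.26 = 0.141.
Amplification A = 1/(1 − 0.141) = 1.164.
ΔT = 2.11 × 1.164 = 2.5 °C.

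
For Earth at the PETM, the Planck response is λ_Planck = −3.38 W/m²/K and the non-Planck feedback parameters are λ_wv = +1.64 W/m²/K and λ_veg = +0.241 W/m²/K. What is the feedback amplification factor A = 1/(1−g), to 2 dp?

2.25

Convert to gains: g_wv = 1.64/3.38 = 0.4852; g_veg = 0.241/3.38 = 0.0713.
Total gain g = 0.5565.
A = 1/(1 − 0.5565) = 2.25.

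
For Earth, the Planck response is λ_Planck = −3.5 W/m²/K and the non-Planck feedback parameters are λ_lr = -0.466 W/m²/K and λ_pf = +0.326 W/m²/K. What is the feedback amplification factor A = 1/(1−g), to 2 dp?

0.96

Convert to gains: g_lr = -0.466/3.5 = -0.1331; g_pf = 0.326/3.5 = 0.09314.
Total gain g = -0.03996.
A = 1/(1 + 0.03996) = 0.96.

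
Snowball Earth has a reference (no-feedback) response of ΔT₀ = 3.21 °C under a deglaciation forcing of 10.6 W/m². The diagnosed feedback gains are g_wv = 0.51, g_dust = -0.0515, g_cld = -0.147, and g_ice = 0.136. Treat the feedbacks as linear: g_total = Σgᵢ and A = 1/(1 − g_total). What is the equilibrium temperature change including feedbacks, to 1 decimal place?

5.8 °C

Total gain g = 0.51 − 0.0515 − 0.147 + 0.136 = 0.4475.
Amplification A = 1/(1 − 0.4475) = 1.81.
ΔT = 3.21 × 1.81 = 5.8 °C.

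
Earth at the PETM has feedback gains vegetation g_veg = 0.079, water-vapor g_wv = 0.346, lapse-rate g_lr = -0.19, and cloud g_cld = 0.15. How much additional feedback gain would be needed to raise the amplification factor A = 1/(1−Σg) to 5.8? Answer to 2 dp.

0.44

Current total gain = 0.385.
Target gain for A = 5.8: g* = 1 − 1/5.8 = 0.8276.
Additional gain needed = 0.8276 − 0.385 = 0.44.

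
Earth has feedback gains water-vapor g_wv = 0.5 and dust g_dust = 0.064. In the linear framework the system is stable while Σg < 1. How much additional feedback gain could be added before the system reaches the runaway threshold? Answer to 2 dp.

0.44

Current total gain = 0.5 + 0.064 = 0.564.
Margin to runaway = 1 − 0.564 = 0.44.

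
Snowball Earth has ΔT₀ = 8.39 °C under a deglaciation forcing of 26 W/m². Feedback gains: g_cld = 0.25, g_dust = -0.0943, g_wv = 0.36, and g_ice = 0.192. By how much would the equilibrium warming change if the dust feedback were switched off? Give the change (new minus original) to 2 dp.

Original: g = 0.7077, ΔT = 8.39/(1−0.7077) = 28.7034 °C.
Without dust: g' = 0.802, ΔT' = 8.39/(1−0.802) = 42.3737 °C.
Change = 42.3737 − 28.7034 = 13.67 °C.

13.67 °C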